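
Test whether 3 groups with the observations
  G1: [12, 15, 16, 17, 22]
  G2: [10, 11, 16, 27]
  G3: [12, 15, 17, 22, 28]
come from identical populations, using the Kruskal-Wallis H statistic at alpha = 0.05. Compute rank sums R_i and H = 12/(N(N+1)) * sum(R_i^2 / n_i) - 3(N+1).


Step 1: Combine all N = 14 observations and assign midranks.
sorted (value, group, rank): (10,G2,1), (11,G2,2), (12,G1,3.5), (12,G3,3.5), (15,G1,5.5), (15,G3,5.5), (16,G1,7.5), (16,G2,7.5), (17,G1,9.5), (17,G3,9.5), (22,G1,11.5), (22,G3,11.5), (27,G2,13), (28,G3,14)
Step 2: Sum ranks within each group.
R_1 = 37.5 (n_1 = 5)
R_2 = 23.5 (n_2 = 4)
R_3 = 44 (n_3 = 5)
Step 3: H = 12/(N(N+1)) * sum(R_i^2/n_i) - 3(N+1)
     = 12/(14*15) * (37.5^2/5 + 23.5^2/4 + 44^2/5) - 3*15
     = 0.057143 * 806.513 - 45
     = 1.086429.
Step 4: Ties present; correction factor C = 1 - 30/(14^3 - 14) = 0.989011. Corrected H = 1.086429 / 0.989011 = 1.098500.
Step 5: Under H0, H ~ chi^2(2); p-value = 0.577383.
Step 6: alpha = 0.05. fail to reject H0.

H = 1.0985, df = 2, p = 0.577383, fail to reject H0.


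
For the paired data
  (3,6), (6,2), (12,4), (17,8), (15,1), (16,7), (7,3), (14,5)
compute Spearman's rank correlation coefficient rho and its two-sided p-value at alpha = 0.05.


Step 1: Rank x and y separately (midranks; no ties here).
rank(x): 3->1, 6->2, 12->4, 17->8, 15->6, 16->7, 7->3, 14->5
rank(y): 6->6, 2->2, 4->4, 8->8, 1->1, 7->7, 3->3, 5->5
Step 2: d_i = R_x(i) - R_y(i); compute d_i^2.
  (1-6)^2=25, (2-2)^2=0, (4-4)^2=0, (8-8)^2=0, (6-1)^2=25, (7-7)^2=0, (3-3)^2=0, (5-5)^2=0
sum(d^2) = 50.
Step 3: rho = 1 - 6*50 / (8*(8^2 - 1)) = 1 - 300/504 = 0.404762.
Step 4: Under H0, t = rho * sqrt((n-2)/(1-rho^2)) = 1.0842 ~ t(6).
Step 5: Two-sided p-value from the t-distribution with 6 df = 0.319889.
Step 6: alpha = 0.05. fail to reject H0.

rho = 0.4048, p = 0.319889, fail to reject H0 at alpha = 0.05.


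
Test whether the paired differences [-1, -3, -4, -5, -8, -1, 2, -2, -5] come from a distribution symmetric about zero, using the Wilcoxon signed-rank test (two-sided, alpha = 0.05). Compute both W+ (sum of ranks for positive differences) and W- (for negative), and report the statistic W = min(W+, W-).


Step 1: Drop any zero differences (none here) and take |d_i|.
|d| = [1, 3, 4, 5, 8, 1, 2, 2, 5]
Step 2: Midrank |d_i| (ties get averaged ranks).
ranks: |1|->1.5, |3|->5, |4|->6, |5|->7.5, |8|->9, |1|->1.5, |2|->3.5, |2|->3.5, |5|->7.5
Step 3: Attach original signs; sum ranks with positive sign and with negative sign.
W+ = 3.5 = 3.5
W- = 1.5 + 5 + 6 + 7.5 + 9 + 1.5 + 3.5 + 7.5 = 41.5
(Check: W+ + W- = 45 should equal n(n+1)/2 = 45.)
Step 4: Test statistic W = min(W+, W-) = 3.5.
Step 5: Ties in |d|, so use the tie-corrected normal approximation.
        E[W] = n(n+1)/4 = 9*10/4 = 22.5.
        Tie groups: |d|=1 (t=2), |d|=2 (t=2), |d|=5 (t=2); sum(t^3 - t) = 18.
        Var[W] = n(n+1)(2n+1)/24 - sum(t^3-t)/48 = 1710/24 - 18/48 = 70.875.
        z = (W - E[W]) / sqrt(Var[W]) = (3.5 - 22.5) / 8.4187 = -2.2569.
        Two-sided p = 2*Phi(z) = 0.024016.
Step 6: alpha = 0.05. reject H0.

W+ = 3.5, W- = 41.5, W = min = 3.5, p = 0.024016, reject H0.


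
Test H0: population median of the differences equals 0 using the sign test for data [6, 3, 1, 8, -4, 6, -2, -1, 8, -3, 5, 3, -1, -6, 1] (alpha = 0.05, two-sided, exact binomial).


Step 1: Discard zero differences. Original n = 15; n_eff = number of nonzero differences = 15.
Nonzero differences (with sign): +6, +3, +1, +8, -4, +6, -2, -1, +8, -3, +5, +3, -1, -6, +1
Step 2: Count signs: positive = 9, negative = 6.
Step 3: Under H0: P(positive) = 0.5, so the number of positives S ~ Bin(15, 0.5).
Step 4: Two-sided exact p-value = sum of Bin(15,0.5) probabilities at or below the observed probability = 0.607239.
Step 5: alpha = 0.05. fail to reject H0.

n_eff = 15, pos = 9, neg = 6, p = 0.607239, fail to reject H0.


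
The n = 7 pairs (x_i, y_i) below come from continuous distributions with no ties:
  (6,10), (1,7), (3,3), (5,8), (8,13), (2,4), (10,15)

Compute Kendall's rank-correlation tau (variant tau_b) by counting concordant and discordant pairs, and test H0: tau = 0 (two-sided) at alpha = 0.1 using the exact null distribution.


Step 1: Enumerate the 21 unordered pairs (i,j) with i<j and classify each by sign(x_j-x_i) * sign(y_j-y_i).
  (1,2):dx=-5,dy=-3->C; (1,3):dx=-3,dy=-7->C; (1,4):dx=-1,dy=-2->C; (1,5):dx=+2,dy=+3->C
  (1,6):dx=-4,dy=-6->C; (1,7):dx=+4,dy=+5->C; (2,3):dx=+2,dy=-4->D; (2,4):dx=+4,dy=+1->C
  (2,5):dx=+7,dy=+6->C; (2,6):dx=+1,dy=-3->D; (2,7):dx=+9,dy=+8->C; (3,4):dx=+2,dy=+5->C
  (3,5):dx=+5,dy=+10->C; (3,6):dx=-1,dy=+1->D; (3,7):dx=+7,dy=+12->C; (4,5):dx=+3,dy=+5->C
  (4,6):dx=-3,dy=-4->C; (4,7):dx=+5,dy=+7->C; (5,6):dx=-6,dy=-9->C; (5,7):dx=+2,dy=+2->C
  (6,7):dx=+8,dy=+11->C
Step 2: C = 18, D = 3, total pairs = 21.
Step 3: tau = (C - D)/(n(n-1)/2) = (18 - 3)/21 = 0.714286.
Step 4: Exact two-sided p-value (enumerate n! = 5040 permutations of y under H0): p = 0.030159.
Step 5: alpha = 0.1. reject H0.

tau_b = 0.7143 (C=18, D=3), p = 0.030159, reject H0.


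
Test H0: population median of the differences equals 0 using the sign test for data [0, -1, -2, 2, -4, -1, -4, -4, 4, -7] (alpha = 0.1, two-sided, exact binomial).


Step 1: Discard zero differences. Original n = 10; n_eff = number of nonzero differences = 9.
Nonzero differences (with sign): -1, -2, +2, -4, -1, -4, -4, +4, -7
Step 2: Count signs: positive = 2, negative = 7.
Step 3: Under H0: P(positive) = 0.5, so the number of positives S ~ Bin(9, 0.5).
Step 4: Two-sided exact p-value = sum of Bin(9,0.5) probabilities at or below the observed probability = 0.179688.
Step 5: alpha = 0.1. fail to reject H0.

n_eff = 9, pos = 2, neg = 7, p = 0.179688, fail to reject H0.


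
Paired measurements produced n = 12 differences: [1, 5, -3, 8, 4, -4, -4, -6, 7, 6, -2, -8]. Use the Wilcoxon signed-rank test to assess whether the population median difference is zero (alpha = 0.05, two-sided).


Step 1: Drop any zero differences (none here) and take |d_i|.
|d| = [1, 5, 3, 8, 4, 4, 4, 6, 7, 6, 2, 8]
Step 2: Midrank |d_i| (ties get averaged ranks).
ranks: |1|->1, |5|->7, |3|->3, |8|->11.5, |4|->5, |4|->5, |4|->5, |6|->8.5, |7|->10, |6|->8.5, |2|->2, |8|->11.5
Step 3: Attach original signs; sum ranks with positive sign and with negative sign.
W+ = 1 + 7 + 11.5 + 5 + 10 + 8.5 = 43
W- = 3 + 5 + 5 + 8.5 + 2 + 11.5 = 35
(Check: W+ + W- = 78 should equal n(n+1)/2 = 78.)
Step 4: Test statistic W = min(W+, W-) = 35.
Step 5: Ties in |d|, so use the tie-corrected normal approximation.
        E[W] = n(n+1)/4 = 12*13/4 = 39.
        Tie groups: |d|=4 (t=3), |d|=6 (t=2), |d|=8 (t=2); sum(t^3 - t) = 36.
        Var[W] = n(n+1)(2n+1)/24 - sum(t^3-t)/48 = 3900/24 - 36/48 = 161.75.
        z = (W - E[W]) / sqrt(Var[W]) = (35 - 39) / 12.7181 = -0.3145.
        Two-sided p = 2*Phi(z) = 0.753132.
Step 6: alpha = 0.05. fail to reject H0.

W+ = 43, W- = 35, W = min = 35, p = 0.753132, fail to reject H0.


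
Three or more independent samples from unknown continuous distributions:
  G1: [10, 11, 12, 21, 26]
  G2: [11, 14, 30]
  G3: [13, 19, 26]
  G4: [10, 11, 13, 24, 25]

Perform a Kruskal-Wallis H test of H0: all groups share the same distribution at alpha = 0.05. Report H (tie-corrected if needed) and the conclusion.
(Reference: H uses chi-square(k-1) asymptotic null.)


Step 1: Combine all N = 16 observations and assign midranks.
sorted (value, group, rank): (10,G1,1.5), (10,G4,1.5), (11,G1,4), (11,G2,4), (11,G4,4), (12,G1,6), (13,G3,7.5), (13,G4,7.5), (14,G2,9), (19,G3,10), (21,G1,11), (24,G4,12), (25,G4,13), (26,G1,14.5), (26,G3,14.5), (30,G2,16)
Step 2: Sum ranks within each group.
R_1 = 37 (n_1 = 5)
R_2 = 29 (n_2 = 3)
R_3 = 32 (n_3 = 3)
R_4 = 38 (n_4 = 5)
Step 3: H = 12/(N(N+1)) * sum(R_i^2/n_i) - 3(N+1)
     = 12/(16*17) * (37^2/5 + 29^2/3 + 32^2/3 + 38^2/5) - 3*17
     = 0.044118 * 1184.27 - 51
     = 1.247059.
Step 4: Ties present; correction factor C = 1 - 42/(16^3 - 16) = 0.989706. Corrected H = 1.247059 / 0.989706 = 1.260030.
Step 5: Under H0, H ~ chi^2(3); p-value = 0.738646.
Step 6: alpha = 0.05. fail to reject H0.

H = 1.2600, df = 3, p = 0.738646, fail to reject H0.


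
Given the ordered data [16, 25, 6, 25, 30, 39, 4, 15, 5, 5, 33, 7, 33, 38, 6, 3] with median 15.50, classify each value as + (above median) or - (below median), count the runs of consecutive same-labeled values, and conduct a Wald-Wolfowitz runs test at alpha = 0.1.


Step 1: Compute median = 15.50; label A = above, B = below.
Labels in order: AABAAABBBBABAABB  (n_A = 8, n_B = 8)
Step 2: Count runs R = 8.
Step 3: Under H0 (random ordering), E[R] = 2*n_A*n_B/(n_A+n_B) + 1 = 2*8*8/16 + 1 = 9.0000.
        Var[R] = 2*n_A*n_B*(2*n_A*n_B - n_A - n_B) / ((n_A+n_B)^2 * (n_A+n_B-1)) = 14336/3840 = 3.7333.
        SD[R] = 1.9322.
Step 4: Continuity-corrected z = (R + 0.5 - E[R]) / SD[R] = (8 + 0.5 - 9.0000) / 1.9322 = -0.2588.
Step 5: Two-sided p-value via normal approximation = 2*(1 - Phi(|z|)) = 0.795809.
Step 6: alpha = 0.1. fail to reject H0.

R = 8, z = -0.2588, p = 0.795809, fail to reject H0.


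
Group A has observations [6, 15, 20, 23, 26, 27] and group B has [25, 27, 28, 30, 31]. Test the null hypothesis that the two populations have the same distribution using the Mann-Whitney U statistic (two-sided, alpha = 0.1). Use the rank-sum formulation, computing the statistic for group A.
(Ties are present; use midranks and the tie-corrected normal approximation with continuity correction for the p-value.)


Step 1: Combine and sort all 11 observations; assign midranks.
sorted (value, group): (6,X), (15,X), (20,X), (23,X), (25,Y), (26,X), (27,X), (27,Y), (28,Y), (30,Y), (31,Y)
ranks: 6->1, 15->2, 20->3, 23->4, 25->5, 26->6, 27->7.5, 27->7.5, 28->9, 30->10, 31->11
Step 2: Rank sum for X: R1 = 1 + 2 + 3 + 4 + 6 + 7.5 = 23.5.
Step 3: U_X = R1 - n1(n1+1)/2 = 23.5 - 6*7/2 = 23.5 - 21 = 2.5.
       U_Y = n1*n2 - U_X = 30 - 2.5 = 27.5.
Step 4: Ties are present, so use the tie-corrected normal approximation (with continuity correction) for the p-value.
Step 5: p-value = 0.028100; compare to alpha = 0.1. reject H0.

U_X = 2.5, p = 0.028100, reject H0 at alpha = 0.1.


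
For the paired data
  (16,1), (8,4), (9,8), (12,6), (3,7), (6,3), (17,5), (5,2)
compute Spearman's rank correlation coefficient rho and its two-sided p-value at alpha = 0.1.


Step 1: Rank x and y separately (midranks; no ties here).
rank(x): 16->7, 8->4, 9->5, 12->6, 3->1, 6->3, 17->8, 5->2
rank(y): 1->1, 4->4, 8->8, 6->6, 7->7, 3->3, 5->5, 2->2
Step 2: d_i = R_x(i) - R_y(i); compute d_i^2.
  (7-1)^2=36, (4-4)^2=0, (5-8)^2=9, (6-6)^2=0, (1-7)^2=36, (3-3)^2=0, (8-5)^2=9, (2-2)^2=0
sum(d^2) = 90.
Step 3: rho = 1 - 6*90 / (8*(8^2 - 1)) = 1 - 540/504 = -0.071429.
Step 4: Under H0, t = rho * sqrt((n-2)/(1-rho^2)) = -0.1754 ~ t(6).
Step 5: Two-sided p-value from the t-distribution with 6 df = 0.866526.
Step 6: alpha = 0.1. fail to reject H0.

rho = -0.0714, p = 0.866526, fail to reject H0 at alpha = 0.1.


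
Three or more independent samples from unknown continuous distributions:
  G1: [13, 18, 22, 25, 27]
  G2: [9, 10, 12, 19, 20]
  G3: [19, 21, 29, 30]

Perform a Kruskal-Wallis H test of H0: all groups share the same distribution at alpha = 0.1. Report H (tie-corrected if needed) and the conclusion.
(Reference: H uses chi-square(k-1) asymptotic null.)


Step 1: Combine all N = 14 observations and assign midranks.
sorted (value, group, rank): (9,G2,1), (10,G2,2), (12,G2,3), (13,G1,4), (18,G1,5), (19,G2,6.5), (19,G3,6.5), (20,G2,8), (21,G3,9), (22,G1,10), (25,G1,11), (27,G1,12), (29,G3,13), (30,G3,14)
Step 2: Sum ranks within each group.
R_1 = 42 (n_1 = 5)
R_2 = 20.5 (n_2 = 5)
R_3 = 42.5 (n_3 = 4)
Step 3: H = 12/(N(N+1)) * sum(R_i^2/n_i) - 3(N+1)
     = 12/(14*15) * (42^2/5 + 20.5^2/5 + 42.5^2/4) - 3*15
     = 0.057143 * 888.413 - 45
     = 5.766429.
Step 4: Ties present; correction factor C = 1 - 6/(14^3 - 14) = 0.997802. Corrected H = 5.766429 / 0.997802 = 5.779130.
Step 5: Under H0, H ~ chi^2(2); p-value = 0.055600.
Step 6: alpha = 0.1. reject H0.

H = 5.7791, df = 2, p = 0.055600, reject H0.


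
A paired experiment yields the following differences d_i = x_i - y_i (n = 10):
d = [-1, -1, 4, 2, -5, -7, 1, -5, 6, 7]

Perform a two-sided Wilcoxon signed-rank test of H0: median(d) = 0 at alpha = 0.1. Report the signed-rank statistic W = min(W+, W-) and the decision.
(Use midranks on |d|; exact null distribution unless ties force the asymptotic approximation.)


Step 1: Drop any zero differences (none here) and take |d_i|.
|d| = [1, 1, 4, 2, 5, 7, 1, 5, 6, 7]
Step 2: Midrank |d_i| (ties get averaged ranks).
ranks: |1|->2, |1|->2, |4|->5, |2|->4, |5|->6.5, |7|->9.5, |1|->2, |5|->6.5, |6|->8, |7|->9.5
Step 3: Attach original signs; sum ranks with positive sign and with negative sign.
W+ = 5 + 4 + 2 + 8 + 9.5 = 28.5
W- = 2 + 2 + 6.5 + 9.5 + 6.5 = 26.5
(Check: W+ + W- = 55 should equal n(n+1)/2 = 55.)
Step 4: Test statistic W = min(W+, W-) = 26.5.
Step 5: Ties in |d|, so use the tie-corrected normal approximation.
        E[W] = n(n+1)/4 = 10*11/4 = 27.5.
        Tie groups: |d|=1 (t=3), |d|=5 (t=2), |d|=7 (t=2); sum(t^3 - t) = 36.
        Var[W] = n(n+1)(2n+1)/24 - sum(t^3-t)/48 = 2310/24 - 36/48 = 95.5.
        z = (W - E[W]) / sqrt(Var[W]) = (26.5 - 27.5) / 9.7724 = -0.1023.
        Two-sided p = 2*Phi(z) = 0.918496.
Step 6: alpha = 0.1. fail to reject H0.

W+ = 28.5, W- = 26.5, W = min = 26.5, p = 0.918496, fail to reject H0.


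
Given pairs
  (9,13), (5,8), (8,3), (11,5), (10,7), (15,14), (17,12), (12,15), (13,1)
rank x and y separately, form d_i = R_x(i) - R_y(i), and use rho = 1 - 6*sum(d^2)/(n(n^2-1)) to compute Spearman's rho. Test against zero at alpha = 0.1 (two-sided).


Step 1: Rank x and y separately (midranks; no ties here).
rank(x): 9->3, 5->1, 8->2, 11->5, 10->4, 15->8, 17->9, 12->6, 13->7
rank(y): 13->7, 8->5, 3->2, 5->3, 7->4, 14->8, 12->6, 15->9, 1->1
Step 2: d_i = R_x(i) - R_y(i); compute d_i^2.
  (3-7)^2=16, (1-5)^2=16, (2-2)^2=0, (5-3)^2=4, (4-4)^2=0, (8-8)^2=0, (9-6)^2=9, (6-9)^2=9, (7-1)^2=36
sum(d^2) = 90.
Step 3: rho = 1 - 6*90 / (9*(9^2 - 1)) = 1 - 540/720 = 0.250000.
Step 4: Under H0, t = rho * sqrt((n-2)/(1-rho^2)) = 0.6831 ~ t(7).
Step 5: Two-sided p-value from the t-distribution with 7 df = 0.516490.
Step 6: alpha = 0.1. fail to reject H0.

rho = 0.2500, p = 0.516490, fail to reject H0 at alpha = 0.1.


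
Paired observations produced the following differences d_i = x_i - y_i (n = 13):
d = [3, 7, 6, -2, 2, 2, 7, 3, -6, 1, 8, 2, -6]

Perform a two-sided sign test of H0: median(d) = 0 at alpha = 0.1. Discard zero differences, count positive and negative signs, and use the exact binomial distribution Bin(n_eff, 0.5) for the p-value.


Step 1: Discard zero differences. Original n = 13; n_eff = number of nonzero differences = 13.
Nonzero differences (with sign): +3, +7, +6, -2, +2, +2, +7, +3, -6, +1, +8, +2, -6
Step 2: Count signs: positive = 10, negative = 3.
Step 3: Under H0: P(positive) = 0.5, so the number of positives S ~ Bin(13, 0.5).
Step 4: Two-sided exact p-value = sum of Bin(13,0.5) probabilities at or below the observed probability = 0.092285.
Step 5: alpha = 0.1. reject H0.

n_eff = 13, pos = 10, neg = 3, p = 0.092285, reject H0.


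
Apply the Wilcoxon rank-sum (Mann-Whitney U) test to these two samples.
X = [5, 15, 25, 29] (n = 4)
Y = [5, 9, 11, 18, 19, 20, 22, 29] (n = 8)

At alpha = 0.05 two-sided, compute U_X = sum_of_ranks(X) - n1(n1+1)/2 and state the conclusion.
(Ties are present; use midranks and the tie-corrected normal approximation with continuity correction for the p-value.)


Step 1: Combine and sort all 12 observations; assign midranks.
sorted (value, group): (5,X), (5,Y), (9,Y), (11,Y), (15,X), (18,Y), (19,Y), (20,Y), (22,Y), (25,X), (29,X), (29,Y)
ranks: 5->1.5, 5->1.5, 9->3, 11->4, 15->5, 18->6, 19->7, 20->8, 22->9, 25->10, 29->11.5, 29->11.5
Step 2: Rank sum for X: R1 = 1.5 + 5 + 10 + 11.5 = 28.
Step 3: U_X = R1 - n1(n1+1)/2 = 28 - 4*5/2 = 28 - 10 = 18.
       U_Y = n1*n2 - U_X = 32 - 18 = 14.
Step 4: Ties are present, so use the tie-corrected normal approximation (with continuity correction) for the p-value.
Step 5: p-value = 0.798215; compare to alpha = 0.05. fail to reject H0.

U_X = 18, p = 0.798215, fail to reject H0 at alpha = 0.05.


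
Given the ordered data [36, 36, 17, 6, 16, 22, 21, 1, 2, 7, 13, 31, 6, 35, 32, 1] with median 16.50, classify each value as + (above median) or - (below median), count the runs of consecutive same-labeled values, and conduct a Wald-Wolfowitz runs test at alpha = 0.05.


Step 1: Compute median = 16.50; label A = above, B = below.
Labels in order: AAABBAABBBBABAAB  (n_A = 8, n_B = 8)
Step 2: Count runs R = 8.
Step 3: Under H0 (random ordering), E[R] = 2*n_A*n_B/(n_A+n_B) + 1 = 2*8*8/16 + 1 = 9.0000.
        Var[R] = 2*n_A*n_B*(2*n_A*n_B - n_A - n_B) / ((n_A+n_B)^2 * (n_A+n_B-1)) = 14336/3840 = 3.7333.
        SD[R] = 1.9322.
Step 4: Continuity-corrected z = (R + 0.5 - E[R]) / SD[R] = (8 + 0.5 - 9.0000) / 1.9322 = -0.2588.
Step 5: Two-sided p-value via normal approximation = 2*(1 - Phi(|z|)) = 0.795809.
Step 6: alpha = 0.05. fail to reject H0.

R = 8, z = -0.2588, p = 0.795809, fail to reject H0.


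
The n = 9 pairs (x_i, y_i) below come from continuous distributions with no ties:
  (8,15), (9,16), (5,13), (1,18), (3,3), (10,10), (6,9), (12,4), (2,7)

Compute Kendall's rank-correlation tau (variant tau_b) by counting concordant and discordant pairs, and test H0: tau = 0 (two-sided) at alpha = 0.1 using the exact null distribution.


Step 1: Enumerate the 36 unordered pairs (i,j) with i<j and classify each by sign(x_j-x_i) * sign(y_j-y_i).
  (1,2):dx=+1,dy=+1->C; (1,3):dx=-3,dy=-2->C; (1,4):dx=-7,dy=+3->D; (1,5):dx=-5,dy=-12->C
  (1,6):dx=+2,dy=-5->D; (1,7):dx=-2,dy=-6->C; (1,8):dx=+4,dy=-11->D; (1,9):dx=-6,dy=-8->C
  (2,3):dx=-4,dy=-3->C; (2,4):dx=-8,dy=+2->D; (2,5):dx=-6,dy=-13->C; (2,6):dx=+1,dy=-6->D
  (2,7):dx=-3,dy=-7->C; (2,8):dx=+3,dy=-12->D; (2,9):dx=-7,dy=-9->C; (3,4):dx=-4,dy=+5->D
  (3,5):dx=-2,dy=-10->C; (3,6):dx=+5,dy=-3->D; (3,7):dx=+1,dy=-4->D; (3,8):dx=+7,dy=-9->D
  (3,9):dx=-3,dy=-6->C; (4,5):dx=+2,dy=-15->D; (4,6):dx=+9,dy=-8->D; (4,7):dx=+5,dy=-9->D
  (4,8):dx=+11,dy=-14->D; (4,9):dx=+1,dy=-11->D; (5,6):dx=+7,dy=+7->C; (5,7):dx=+3,dy=+6->C
  (5,8):dx=+9,dy=+1->C; (5,9):dx=-1,dy=+4->D; (6,7):dx=-4,dy=-1->C; (6,8):dx=+2,dy=-6->D
  (6,9):dx=-8,dy=-3->C; (7,8):dx=+6,dy=-5->D; (7,9):dx=-4,dy=-2->C; (8,9):dx=-10,dy=+3->D
Step 2: C = 17, D = 19, total pairs = 36.
Step 3: tau = (C - D)/(n(n-1)/2) = (17 - 19)/36 = -0.055556.
Step 4: Exact two-sided p-value (enumerate n! = 362880 permutations of y under H0): p = 0.919455.
Step 5: alpha = 0.1. fail to reject H0.

tau_b = -0.0556 (C=17, D=19), p = 0.919455, fail to reject H0.


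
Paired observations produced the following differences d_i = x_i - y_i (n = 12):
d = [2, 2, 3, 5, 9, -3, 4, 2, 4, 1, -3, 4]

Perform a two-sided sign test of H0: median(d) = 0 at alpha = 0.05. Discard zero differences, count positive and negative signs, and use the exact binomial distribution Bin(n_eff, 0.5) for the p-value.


Step 1: Discard zero differences. Original n = 12; n_eff = number of nonzero differences = 12.
Nonzero differences (with sign): +2, +2, +3, +5, +9, -3, +4, +2, +4, +1, -3, +4
Step 2: Count signs: positive = 10, negative = 2.
Step 3: Under H0: P(positive) = 0.5, so the number of positives S ~ Bin(12, 0.5).
Step 4: Two-sided exact p-value = sum of Bin(12,0.5) probabilities at or below the observed probability = 0.038574.
Step 5: alpha = 0.05. reject H0.

n_eff = 12, pos = 10, neg = 2, p = 0.038574, reject H0.


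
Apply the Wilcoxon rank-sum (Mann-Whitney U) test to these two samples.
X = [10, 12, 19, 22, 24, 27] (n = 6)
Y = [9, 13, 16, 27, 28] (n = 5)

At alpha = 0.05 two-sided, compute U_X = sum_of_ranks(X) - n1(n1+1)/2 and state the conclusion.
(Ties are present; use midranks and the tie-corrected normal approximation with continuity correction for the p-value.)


Step 1: Combine and sort all 11 observations; assign midranks.
sorted (value, group): (9,Y), (10,X), (12,X), (13,Y), (16,Y), (19,X), (22,X), (24,X), (27,X), (27,Y), (28,Y)
ranks: 9->1, 10->2, 12->3, 13->4, 16->5, 19->6, 22->7, 24->8, 27->9.5, 27->9.5, 28->11
Step 2: Rank sum for X: R1 = 2 + 3 + 6 + 7 + 8 + 9.5 = 35.5.
Step 3: U_X = R1 - n1(n1+1)/2 = 35.5 - 6*7/2 = 35.5 - 21 = 14.5.
       U_Y = n1*n2 - U_X = 30 - 14.5 = 15.5.
Step 4: Ties are present, so use the tie-corrected normal approximation (with continuity correction) for the p-value.
Step 5: p-value = 1.000000; compare to alpha = 0.05. fail to reject H0.

U_X = 14.5, p = 1.000000, fail to reject H0 at alpha = 0.05.


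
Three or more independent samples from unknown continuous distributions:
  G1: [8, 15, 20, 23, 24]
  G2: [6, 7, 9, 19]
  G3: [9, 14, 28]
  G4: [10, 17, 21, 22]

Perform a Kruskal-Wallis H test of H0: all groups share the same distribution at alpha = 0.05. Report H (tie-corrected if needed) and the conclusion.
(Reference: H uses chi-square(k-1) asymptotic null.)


Step 1: Combine all N = 16 observations and assign midranks.
sorted (value, group, rank): (6,G2,1), (7,G2,2), (8,G1,3), (9,G2,4.5), (9,G3,4.5), (10,G4,6), (14,G3,7), (15,G1,8), (17,G4,9), (19,G2,10), (20,G1,11), (21,G4,12), (22,G4,13), (23,G1,14), (24,G1,15), (28,G3,16)
Step 2: Sum ranks within each group.
R_1 = 51 (n_1 = 5)
R_2 = 17.5 (n_2 = 4)
R_3 = 27.5 (n_3 = 3)
R_4 = 40 (n_4 = 4)
Step 3: H = 12/(N(N+1)) * sum(R_i^2/n_i) - 3(N+1)
     = 12/(16*17) * (51^2/5 + 17.5^2/4 + 27.5^2/3 + 40^2/4) - 3*17
     = 0.044118 * 1248.85 - 51
     = 4.096140.
Step 4: Ties present; correction factor C = 1 - 6/(16^3 - 16) = 0.998529. Corrected H = 4.096140 / 0.998529 = 4.102172.
Step 5: Under H0, H ~ chi^2(3); p-value = 0.250641.
Step 6: alpha = 0.05. fail to reject H0.

H = 4.1022, df = 3, p = 0.250641, fail to reject H0.


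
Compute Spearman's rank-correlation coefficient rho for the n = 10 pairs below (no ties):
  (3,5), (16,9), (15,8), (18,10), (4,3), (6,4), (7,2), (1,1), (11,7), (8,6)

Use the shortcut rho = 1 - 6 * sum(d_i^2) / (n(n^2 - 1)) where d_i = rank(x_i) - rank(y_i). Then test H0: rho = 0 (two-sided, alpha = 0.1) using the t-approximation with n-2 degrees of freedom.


Step 1: Rank x and y separately (midranks; no ties here).
rank(x): 3->2, 16->9, 15->8, 18->10, 4->3, 6->4, 7->5, 1->1, 11->7, 8->6
rank(y): 5->5, 9->9, 8->8, 10->10, 3->3, 4->4, 2->2, 1->1, 7->7, 6->6
Step 2: d_i = R_x(i) - R_y(i); compute d_i^2.
  (2-5)^2=9, (9-9)^2=0, (8-8)^2=0, (10-10)^2=0, (3-3)^2=0, (4-4)^2=0, (5-2)^2=9, (1-1)^2=0, (7-7)^2=0, (6-6)^2=0
sum(d^2) = 18.
Step 3: rho = 1 - 6*18 / (10*(10^2 - 1)) = 1 - 108/990 = 0.890909.
Step 4: Under H0, t = rho * sqrt((n-2)/(1-rho^2)) = 5.5482 ~ t(8).
Step 5: Two-sided p-value from the t-distribution with 8 df = 0.000542.
Step 6: alpha = 0.1. reject H0.

rho = 0.8909, p = 0.000542, reject H0 at alpha = 0.1.


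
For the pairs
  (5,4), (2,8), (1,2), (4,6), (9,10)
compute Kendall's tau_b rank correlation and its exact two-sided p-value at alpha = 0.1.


Step 1: Enumerate the 10 unordered pairs (i,j) with i<j and classify each by sign(x_j-x_i) * sign(y_j-y_i).
  (1,2):dx=-3,dy=+4->D; (1,3):dx=-4,dy=-2->C; (1,4):dx=-1,dy=+2->D; (1,5):dx=+4,dy=+6->C
  (2,3):dx=-1,dy=-6->C; (2,4):dx=+2,dy=-2->D; (2,5):dx=+7,dy=+2->C; (3,4):dx=+3,dy=+4->C
  (3,5):dx=+8,dy=+8->C; (4,5):dx=+5,dy=+4->C
Step 2: C = 7, D = 3, total pairs = 10.
Step 3: tau = (C - D)/(n(n-1)/2) = (7 - 3)/10 = 0.400000.
Step 4: Exact two-sided p-value (enumerate n! = 120 permutations of y under H0): p = 0.483333.
Step 5: alpha = 0.1. fail to reject H0.

tau_b = 0.4000 (C=7, D=3), p = 0.483333, fail to reject H0.


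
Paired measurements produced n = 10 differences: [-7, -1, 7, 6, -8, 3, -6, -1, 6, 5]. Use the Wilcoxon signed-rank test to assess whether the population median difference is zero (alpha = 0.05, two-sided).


Step 1: Drop any zero differences (none here) and take |d_i|.
|d| = [7, 1, 7, 6, 8, 3, 6, 1, 6, 5]
Step 2: Midrank |d_i| (ties get averaged ranks).
ranks: |7|->8.5, |1|->1.5, |7|->8.5, |6|->6, |8|->10, |3|->3, |6|->6, |1|->1.5, |6|->6, |5|->4
Step 3: Attach original signs; sum ranks with positive sign and with negative sign.
W+ = 8.5 + 6 + 3 + 6 + 4 = 27.5
W- = 8.5 + 1.5 + 10 + 6 + 1.5 = 27.5
(Check: W+ + W- = 55 should equal n(n+1)/2 = 55.)
Step 4: Test statistic W = min(W+, W-) = 27.5.
Step 5: Ties in |d|, so use the tie-corrected normal approximation.
        E[W] = n(n+1)/4 = 10*11/4 = 27.5.
        Tie groups: |d|=1 (t=2), |d|=6 (t=3), |d|=7 (t=2); sum(t^3 - t) = 36.
        Var[W] = n(n+1)(2n+1)/24 - sum(t^3-t)/48 = 2310/24 - 36/48 = 95.5.
        z = (W - E[W]) / sqrt(Var[W]) = (27.5 - 27.5) / 9.7724 = 0.0000.
        Two-sided p = 2*Phi(z) = 1.000000.
Step 6: alpha = 0.05. fail to reject H0.

W+ = 27.5, W- = 27.5, W = min = 27.5, p = 1.000000, fail to reject H0.


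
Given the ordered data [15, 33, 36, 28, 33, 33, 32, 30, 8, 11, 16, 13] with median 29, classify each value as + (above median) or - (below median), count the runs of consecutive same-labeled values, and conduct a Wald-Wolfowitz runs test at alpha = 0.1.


Step 1: Compute median = 29; label A = above, B = below.
Labels in order: BAABAAAABBBB  (n_A = 6, n_B = 6)
Step 2: Count runs R = 5.
Step 3: Under H0 (random ordering), E[R] = 2*n_A*n_B/(n_A+n_B) + 1 = 2*6*6/12 + 1 = 7.0000.
        Var[R] = 2*n_A*n_B*(2*n_A*n_B - n_A - n_B) / ((n_A+n_B)^2 * (n_A+n_B-1)) = 4320/1584 = 2.7273.
        SD[R] = 1.6514.
Step 4: Continuity-corrected z = (R + 0.5 - E[R]) / SD[R] = (5 + 0.5 - 7.0000) / 1.6514 = -0.9083.
Step 5: Two-sided p-value via normal approximation = 2*(1 - Phi(|z|)) = 0.363722.
Step 6: alpha = 0.1. fail to reject H0.

R = 5, z = -0.9083, p = 0.363722, fail to reject H0.


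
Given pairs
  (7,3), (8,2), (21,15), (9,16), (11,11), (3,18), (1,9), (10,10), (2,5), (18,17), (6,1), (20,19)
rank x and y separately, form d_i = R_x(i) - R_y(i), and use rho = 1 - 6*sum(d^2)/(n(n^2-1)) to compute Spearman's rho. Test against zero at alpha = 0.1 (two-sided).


Step 1: Rank x and y separately (midranks; no ties here).
rank(x): 7->5, 8->6, 21->12, 9->7, 11->9, 3->3, 1->1, 10->8, 2->2, 18->10, 6->4, 20->11
rank(y): 3->3, 2->2, 15->8, 16->9, 11->7, 18->11, 9->5, 10->6, 5->4, 17->10, 1->1, 19->12
Step 2: d_i = R_x(i) - R_y(i); compute d_i^2.
  (5-3)^2=4, (6-2)^2=16, (12-8)^2=16, (7-9)^2=4, (9-7)^2=4, (3-11)^2=64, (1-5)^2=16, (8-6)^2=4, (2-4)^2=4, (10-10)^2=0, (4-1)^2=9, (11-12)^2=1
sum(d^2) = 142.
Step 3: rho = 1 - 6*142 / (12*(12^2 - 1)) = 1 - 852/1716 = 0.503497.
Step 4: Under H0, t = rho * sqrt((n-2)/(1-rho^2)) = 1.8428 ~ t(10).
Step 5: Two-sided p-value from the t-distribution with 10 df = 0.095157.
Step 6: alpha = 0.1. reject H0.

rho = 0.5035, p = 0.095157, reject H0 at alpha = 0.1.


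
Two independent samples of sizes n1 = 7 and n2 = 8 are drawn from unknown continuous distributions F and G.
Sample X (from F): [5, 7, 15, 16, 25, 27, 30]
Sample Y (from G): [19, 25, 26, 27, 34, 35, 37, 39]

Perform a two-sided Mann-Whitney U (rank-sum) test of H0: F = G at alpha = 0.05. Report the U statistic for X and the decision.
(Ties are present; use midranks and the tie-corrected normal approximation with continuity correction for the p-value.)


Step 1: Combine and sort all 15 observations; assign midranks.
sorted (value, group): (5,X), (7,X), (15,X), (16,X), (19,Y), (25,X), (25,Y), (26,Y), (27,X), (27,Y), (30,X), (34,Y), (35,Y), (37,Y), (39,Y)
ranks: 5->1, 7->2, 15->3, 16->4, 19->5, 25->6.5, 25->6.5, 26->8, 27->9.5, 27->9.5, 30->11, 34->12, 35->13, 37->14, 39->15
Step 2: Rank sum for X: R1 = 1 + 2 + 3 + 4 + 6.5 + 9.5 + 11 = 37.
Step 3: U_X = R1 - n1(n1+1)/2 = 37 - 7*8/2 = 37 - 28 = 9.
       U_Y = n1*n2 - U_X = 56 - 9 = 47.
Step 4: Ties are present, so use the tie-corrected normal approximation (with continuity correction) for the p-value.
Step 5: p-value = 0.031969; compare to alpha = 0.05. reject H0.

U_X = 9, p = 0.031969, reject H0 at alpha = 0.05.


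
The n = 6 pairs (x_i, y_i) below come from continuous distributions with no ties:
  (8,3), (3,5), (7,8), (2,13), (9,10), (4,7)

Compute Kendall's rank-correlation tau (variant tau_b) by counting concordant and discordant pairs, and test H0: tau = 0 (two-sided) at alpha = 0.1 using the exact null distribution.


Step 1: Enumerate the 15 unordered pairs (i,j) with i<j and classify each by sign(x_j-x_i) * sign(y_j-y_i).
  (1,2):dx=-5,dy=+2->D; (1,3):dx=-1,dy=+5->D; (1,4):dx=-6,dy=+10->D; (1,5):dx=+1,dy=+7->C
  (1,6):dx=-4,dy=+4->D; (2,3):dx=+4,dy=+3->C; (2,4):dx=-1,dy=+8->D; (2,5):dx=+6,dy=+5->C
  (2,6):dx=+1,dy=+2->C; (3,4):dx=-5,dy=+5->D; (3,5):dx=+2,dy=+2->C; (3,6):dx=-3,dy=-1->C
  (4,5):dx=+7,dy=-3->D; (4,6):dx=+2,dy=-6->D; (5,6):dx=-5,dy=-3->C
Step 2: C = 7, D = 8, total pairs = 15.
Step 3: tau = (C - D)/(n(n-1)/2) = (7 - 8)/15 = -0.066667.
Step 4: Exact two-sided p-value (enumerate n! = 720 permutations of y under H0): p = 1.000000.
Step 5: alpha = 0.1. fail to reject H0.

tau_b = -0.0667 (C=7, D=8), p = 1.000000, fail to reject H0.


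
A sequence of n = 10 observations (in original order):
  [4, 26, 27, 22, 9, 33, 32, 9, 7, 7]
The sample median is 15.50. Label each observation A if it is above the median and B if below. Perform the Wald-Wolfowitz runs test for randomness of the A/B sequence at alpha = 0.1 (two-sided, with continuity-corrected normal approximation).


Step 1: Compute median = 15.50; label A = above, B = below.
Labels in order: BAAABAABBB  (n_A = 5, n_B = 5)
Step 2: Count runs R = 5.
Step 3: Under H0 (random ordering), E[R] = 2*n_A*n_B/(n_A+n_B) + 1 = 2*5*5/10 + 1 = 6.0000.
        Var[R] = 2*n_A*n_B*(2*n_A*n_B - n_A - n_B) / ((n_A+n_B)^2 * (n_A+n_B-1)) = 2000/900 = 2.2222.
        SD[R] = 1.4907.
Step 4: Continuity-corrected z = (R + 0.5 - E[R]) / SD[R] = (5 + 0.5 - 6.0000) / 1.4907 = -0.3354.
Step 5: Two-sided p-value via normal approximation = 2*(1 - Phi(|z|)) = 0.737316.
Step 6: alpha = 0.1. fail to reject H0.

R = 5, z = -0.3354, p = 0.737316, fail to reject H0.


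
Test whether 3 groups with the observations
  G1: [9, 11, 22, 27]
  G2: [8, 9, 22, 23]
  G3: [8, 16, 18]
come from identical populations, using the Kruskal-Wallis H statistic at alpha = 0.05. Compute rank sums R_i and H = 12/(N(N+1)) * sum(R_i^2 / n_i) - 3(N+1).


Step 1: Combine all N = 11 observations and assign midranks.
sorted (value, group, rank): (8,G2,1.5), (8,G3,1.5), (9,G1,3.5), (9,G2,3.5), (11,G1,5), (16,G3,6), (18,G3,7), (22,G1,8.5), (22,G2,8.5), (23,G2,10), (27,G1,11)
Step 2: Sum ranks within each group.
R_1 = 28 (n_1 = 4)
R_2 = 23.5 (n_2 = 4)
R_3 = 14.5 (n_3 = 3)
Step 3: H = 12/(N(N+1)) * sum(R_i^2/n_i) - 3(N+1)
     = 12/(11*12) * (28^2/4 + 23.5^2/4 + 14.5^2/3) - 3*12
     = 0.090909 * 404.146 - 36
     = 0.740530.
Step 4: Ties present; correction factor C = 1 - 18/(11^3 - 11) = 0.986364. Corrected H = 0.740530 / 0.986364 = 0.750768.
Step 5: Under H0, H ~ chi^2(2); p-value = 0.687025.
Step 6: alpha = 0.05. fail to reject H0.

H = 0.7508, df = 2, p = 0.687025, fail to reject H0.


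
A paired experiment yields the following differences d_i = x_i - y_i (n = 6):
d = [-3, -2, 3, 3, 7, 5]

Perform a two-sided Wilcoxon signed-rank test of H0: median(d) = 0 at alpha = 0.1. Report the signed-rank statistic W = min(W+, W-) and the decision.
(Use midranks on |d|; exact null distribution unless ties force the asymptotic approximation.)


Step 1: Drop any zero differences (none here) and take |d_i|.
|d| = [3, 2, 3, 3, 7, 5]
Step 2: Midrank |d_i| (ties get averaged ranks).
ranks: |3|->3, |2|->1, |3|->3, |3|->3, |7|->6, |5|->5
Step 3: Attach original signs; sum ranks with positive sign and with negative sign.
W+ = 3 + 3 + 6 + 5 = 17
W- = 3 + 1 = 4
(Check: W+ + W- = 21 should equal n(n+1)/2 = 21.)
Step 4: Test statistic W = min(W+, W-) = 4.
Step 5: Ties in |d|, so use the tie-corrected normal approximation.
        E[W] = n(n+1)/4 = 6*7/4 = 10.5.
        Tie groups: |d|=3 (t=3); sum(t^3 - t) = 24.
        Var[W] = n(n+1)(2n+1)/24 - sum(t^3-t)/48 = 546/24 - 24/48 = 22.25.
        z = (W - E[W]) / sqrt(Var[W]) = (4 - 10.5) / 4.7170 = -1.3780.
        Two-sided p = 2*Phi(z) = 0.168204.
Step 6: alpha = 0.1. fail to reject H0.

W+ = 17, W- = 4, W = min = 4, p = 0.168204, fail to reject H0.


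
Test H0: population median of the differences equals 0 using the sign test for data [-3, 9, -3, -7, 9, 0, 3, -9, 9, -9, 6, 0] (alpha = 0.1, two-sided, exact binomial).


Step 1: Discard zero differences. Original n = 12; n_eff = number of nonzero differences = 10.
Nonzero differences (with sign): -3, +9, -3, -7, +9, +3, -9, +9, -9, +6
Step 2: Count signs: positive = 5, negative = 5.
Step 3: Under H0: P(positive) = 0.5, so the number of positives S ~ Bin(10, 0.5).
Step 4: Two-sided exact p-value = sum of Bin(10,0.5) probabilities at or below the observed probability = 1.000000.
Step 5: alpha = 0.1. fail to reject H0.

n_eff = 10, pos = 5, neg = 5, p = 1.000000, fail to reject H0.


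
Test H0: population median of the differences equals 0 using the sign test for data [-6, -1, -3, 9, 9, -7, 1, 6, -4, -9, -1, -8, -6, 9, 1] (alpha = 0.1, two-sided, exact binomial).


Step 1: Discard zero differences. Original n = 15; n_eff = number of nonzero differences = 15.
Nonzero differences (with sign): -6, -1, -3, +9, +9, -7, +1, +6, -4, -9, -1, -8, -6, +9, +1
Step 2: Count signs: positive = 6, negative = 9.
Step 3: Under H0: P(positive) = 0.5, so the number of positives S ~ Bin(15, 0.5).
Step 4: Two-sided exact p-value = sum of Bin(15,0.5) probabilities at or below the observed probability = 0.607239.
Step 5: alpha = 0.1. fail to reject H0.

n_eff = 15, pos = 6, neg = 9, p = 0.607239, fail to reject H0.


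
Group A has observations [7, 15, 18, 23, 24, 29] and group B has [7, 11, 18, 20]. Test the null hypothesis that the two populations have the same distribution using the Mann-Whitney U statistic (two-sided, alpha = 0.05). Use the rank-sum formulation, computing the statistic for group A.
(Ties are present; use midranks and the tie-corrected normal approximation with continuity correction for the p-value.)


Step 1: Combine and sort all 10 observations; assign midranks.
sorted (value, group): (7,X), (7,Y), (11,Y), (15,X), (18,X), (18,Y), (20,Y), (23,X), (24,X), (29,X)
ranks: 7->1.5, 7->1.5, 11->3, 15->4, 18->5.5, 18->5.5, 20->7, 23->8, 24->9, 29->10
Step 2: Rank sum for X: R1 = 1.5 + 4 + 5.5 + 8 + 9 + 10 = 38.
Step 3: U_X = R1 - n1(n1+1)/2 = 38 - 6*7/2 = 38 - 21 = 17.
       U_Y = n1*n2 - U_X = 24 - 17 = 7.
Step 4: Ties are present, so use the tie-corrected normal approximation (with continuity correction) for the p-value.
Step 5: p-value = 0.334409; compare to alpha = 0.05. fail to reject H0.

U_X = 17, p = 0.334409, fail to reject H0 at alpha = 0.05.


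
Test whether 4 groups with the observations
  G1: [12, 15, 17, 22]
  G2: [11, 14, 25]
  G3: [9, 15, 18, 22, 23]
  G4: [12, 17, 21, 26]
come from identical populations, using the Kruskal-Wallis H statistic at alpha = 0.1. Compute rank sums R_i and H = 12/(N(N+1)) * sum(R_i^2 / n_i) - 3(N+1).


Step 1: Combine all N = 16 observations and assign midranks.
sorted (value, group, rank): (9,G3,1), (11,G2,2), (12,G1,3.5), (12,G4,3.5), (14,G2,5), (15,G1,6.5), (15,G3,6.5), (17,G1,8.5), (17,G4,8.5), (18,G3,10), (21,G4,11), (22,G1,12.5), (22,G3,12.5), (23,G3,14), (25,G2,15), (26,G4,16)
Step 2: Sum ranks within each group.
R_1 = 31 (n_1 = 4)
R_2 = 22 (n_2 = 3)
R_3 = 44 (n_3 = 5)
R_4 = 39 (n_4 = 4)
Step 3: H = 12/(N(N+1)) * sum(R_i^2/n_i) - 3(N+1)
     = 12/(16*17) * (31^2/4 + 22^2/3 + 44^2/5 + 39^2/4) - 3*17
     = 0.044118 * 1169.03 - 51
     = 0.575000.
Step 4: Ties present; correction factor C = 1 - 24/(16^3 - 16) = 0.994118. Corrected H = 0.575000 / 0.994118 = 0.578402.
Step 5: Under H0, H ~ chi^2(3); p-value = 0.901358.
Step 6: alpha = 0.1. fail to reject H0.

H = 0.5784, df = 3, p = 0.901358, fail to reject H0.


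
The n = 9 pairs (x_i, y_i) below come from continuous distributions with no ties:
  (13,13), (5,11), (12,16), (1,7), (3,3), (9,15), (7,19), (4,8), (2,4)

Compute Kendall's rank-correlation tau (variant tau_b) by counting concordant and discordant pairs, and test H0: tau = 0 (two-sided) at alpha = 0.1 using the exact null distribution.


Step 1: Enumerate the 36 unordered pairs (i,j) with i<j and classify each by sign(x_j-x_i) * sign(y_j-y_i).
  (1,2):dx=-8,dy=-2->C; (1,3):dx=-1,dy=+3->D; (1,4):dx=-12,dy=-6->C; (1,5):dx=-10,dy=-10->C
  (1,6):dx=-4,dy=+2->D; (1,7):dx=-6,dy=+6->D; (1,8):dx=-9,dy=-5->C; (1,9):dx=-11,dy=-9->C
  (2,3):dx=+7,dy=+5->C; (2,4):dx=-4,dy=-4->C; (2,5):dx=-2,dy=-8->C; (2,6):dx=+4,dy=+4->C
  (2,7):dx=+2,dy=+8->C; (2,8):dx=-1,dy=-3->C; (2,9):dx=-3,dy=-7->C; (3,4):dx=-11,dy=-9->C
  (3,5):dx=-9,dy=-13->C; (3,6):dx=-3,dy=-1->C; (3,7):dx=-5,dy=+3->D; (3,8):dx=-8,dy=-8->C
  (3,9):dx=-10,dy=-12->C; (4,5):dx=+2,dy=-4->D; (4,6):dx=+8,dy=+8->C; (4,7):dx=+6,dy=+12->C
  (4,8):dx=+3,dy=+1->C; (4,9):dx=+1,dy=-3->D; (5,6):dx=+6,dy=+12->C; (5,7):dx=+4,dy=+16->C
  (5,8):dx=+1,dy=+5->C; (5,9):dx=-1,dy=+1->D; (6,7):dx=-2,dy=+4->D; (6,8):dx=-5,dy=-7->C
  (6,9):dx=-7,dy=-11->C; (7,8):dx=-3,dy=-11->C; (7,9):dx=-5,dy=-15->C; (8,9):dx=-2,dy=-4->C
Step 2: C = 28, D = 8, total pairs = 36.
Step 3: tau = (C - D)/(n(n-1)/2) = (28 - 8)/36 = 0.555556.
Step 4: Exact two-sided p-value (enumerate n! = 362880 permutations of y under H0): p = 0.044615.
Step 5: alpha = 0.1. reject H0.

tau_b = 0.5556 (C=28, D=8), p = 0.044615, reject H0.


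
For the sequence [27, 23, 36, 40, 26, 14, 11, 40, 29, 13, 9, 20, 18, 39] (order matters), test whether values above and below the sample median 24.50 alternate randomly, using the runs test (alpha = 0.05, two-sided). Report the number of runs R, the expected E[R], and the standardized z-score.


Step 1: Compute median = 24.50; label A = above, B = below.
Labels in order: ABAAABBAABBBBA  (n_A = 7, n_B = 7)
Step 2: Count runs R = 7.
Step 3: Under H0 (random ordering), E[R] = 2*n_A*n_B/(n_A+n_B) + 1 = 2*7*7/14 + 1 = 8.0000.
        Var[R] = 2*n_A*n_B*(2*n_A*n_B - n_A - n_B) / ((n_A+n_B)^2 * (n_A+n_B-1)) = 8232/2548 = 3.2308.
        SD[R] = 1.7974.
Step 4: Continuity-corrected z = (R + 0.5 - E[R]) / SD[R] = (7 + 0.5 - 8.0000) / 1.7974 = -0.2782.
Step 5: Two-sided p-value via normal approximation = 2*(1 - Phi(|z|)) = 0.780879.
Step 6: alpha = 0.05. fail to reject H0.

R = 7, z = -0.2782, p = 0.780879, fail to reject H0.


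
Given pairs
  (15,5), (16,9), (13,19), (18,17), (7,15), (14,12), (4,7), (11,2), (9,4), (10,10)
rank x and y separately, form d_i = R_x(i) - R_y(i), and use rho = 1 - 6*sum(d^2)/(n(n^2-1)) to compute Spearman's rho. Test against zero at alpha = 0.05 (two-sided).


Step 1: Rank x and y separately (midranks; no ties here).
rank(x): 15->8, 16->9, 13->6, 18->10, 7->2, 14->7, 4->1, 11->5, 9->3, 10->4
rank(y): 5->3, 9->5, 19->10, 17->9, 15->8, 12->7, 7->4, 2->1, 4->2, 10->6
Step 2: d_i = R_x(i) - R_y(i); compute d_i^2.
  (8-3)^2=25, (9-5)^2=16, (6-10)^2=16, (10-9)^2=1, (2-8)^2=36, (7-7)^2=0, (1-4)^2=9, (5-1)^2=16, (3-2)^2=1, (4-6)^2=4
sum(d^2) = 124.
Step 3: rho = 1 - 6*124 / (10*(10^2 - 1)) = 1 - 744/990 = 0.248485.
Step 4: Under H0, t = rho * sqrt((n-2)/(1-rho^2)) = 0.7256 ~ t(8).
Step 5: Two-sided p-value from the t-distribution with 8 df = 0.488776.
Step 6: alpha = 0.05. fail to reject H0.

rho = 0.2485, p = 0.488776, fail to reject H0 at alpha = 0.05.


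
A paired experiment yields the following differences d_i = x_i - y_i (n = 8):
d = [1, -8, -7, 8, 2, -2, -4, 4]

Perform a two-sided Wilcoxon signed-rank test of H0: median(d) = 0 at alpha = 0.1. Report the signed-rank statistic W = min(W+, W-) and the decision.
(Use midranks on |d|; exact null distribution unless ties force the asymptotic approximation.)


Step 1: Drop any zero differences (none here) and take |d_i|.
|d| = [1, 8, 7, 8, 2, 2, 4, 4]
Step 2: Midrank |d_i| (ties get averaged ranks).
ranks: |1|->1, |8|->7.5, |7|->6, |8|->7.5, |2|->2.5, |2|->2.5, |4|->4.5, |4|->4.5
Step 3: Attach original signs; sum ranks with positive sign and with negative sign.
W+ = 1 + 7.5 + 2.5 + 4.5 = 15.5
W- = 7.5 + 6 + 2.5 + 4.5 = 20.5
(Check: W+ + W- = 36 should equal n(n+1)/2 = 36.)
Step 4: Test statistic W = min(W+, W-) = 15.5.
Step 5: Ties in |d|, so use the tie-corrected normal approximation.
        E[W] = n(n+1)/4 = 8*9/4 = 18.
        Tie groups: |d|=2 (t=2), |d|=4 (t=2), |d|=8 (t=2); sum(t^3 - t) = 18.
        Var[W] = n(n+1)(2n+1)/24 - sum(t^3-t)/48 = 1224/24 - 18/48 = 50.625.
        z = (W - E[W]) / sqrt(Var[W]) = (15.5 - 18) / 7.1151 = -0.3514.
        Two-sided p = 2*Phi(z) = 0.725315.
Step 6: alpha = 0.1. fail to reject H0.

W+ = 15.5, W- = 20.5, W = min = 15.5, p = 0.725315, fail to reject H0.
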